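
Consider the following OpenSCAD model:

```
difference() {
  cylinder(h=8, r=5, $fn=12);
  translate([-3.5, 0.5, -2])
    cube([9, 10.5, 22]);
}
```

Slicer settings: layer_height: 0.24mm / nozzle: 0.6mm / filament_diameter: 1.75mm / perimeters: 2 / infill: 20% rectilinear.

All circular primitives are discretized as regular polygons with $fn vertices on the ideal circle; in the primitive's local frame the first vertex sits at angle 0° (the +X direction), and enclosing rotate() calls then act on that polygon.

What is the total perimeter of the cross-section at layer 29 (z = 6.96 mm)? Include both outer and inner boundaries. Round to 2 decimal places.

At z = 6.96 mm: the r=5 cylinder gives a regular 12-gon of circumradius 5 (constant along its height) (perimeter = 2·12·5.000·sin(180°/12) = 31.06 mm); the cube at (-3.5, 0.5) is present — its section is the full 9×10.5 rectangle (perimeter 39.00 mm); After the difference (first − rest): starting from the r=5 cylinder, the 9×10.5 cube at (-3.5, 0.5) partially overlaps it — only the 30.03 mm² overlap (of its 94.50 mm²) is removed, clipping the outline — boundary = 31.01 mm. Overall, the cross-section is a single solid region. Total boundary length (outer) = 31.01 mm.

31.01 mm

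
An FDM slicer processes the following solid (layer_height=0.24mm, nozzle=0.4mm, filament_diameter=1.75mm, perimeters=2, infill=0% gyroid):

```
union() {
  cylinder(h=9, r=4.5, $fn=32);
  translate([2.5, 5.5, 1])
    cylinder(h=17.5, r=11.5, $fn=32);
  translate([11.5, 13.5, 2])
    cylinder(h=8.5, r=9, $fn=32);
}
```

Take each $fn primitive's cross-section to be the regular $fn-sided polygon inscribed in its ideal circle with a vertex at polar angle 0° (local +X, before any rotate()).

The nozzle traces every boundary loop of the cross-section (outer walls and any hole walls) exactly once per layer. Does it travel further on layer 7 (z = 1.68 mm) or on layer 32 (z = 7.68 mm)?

layer 32 (z = 7.68 mm)

Layer 7 (z = 1.68): the r=4.5 cylinder contributes a regular 32-gon of circumradius 4.5 (perimeter = 2·32·4.500·sin(180°/32) = 28.23 mm); the r=11.5 cylinder at (2.5, 5.5) gives a regular 32-gon of circumradius 11.5 (constant along its height) (perimeter = 2·32·11.500·sin(180°/32) = 72.14 mm); the cylinder at (11.5, 13.5) is not intersected at this z (z outside [2, 10.5]); Merging all regions: the r=4.5 cylinder lies entirely inside the r=11.5 cylinder at (2.5, 5.5), so the union is just the r=11.5 cylinder at (2.5, 5.5) — boundary = 72.14 mm. So its perimeter = 72.14 mm. Layer 32 (z = 7.68): the cylinder: section is a regular 32-gon, circumradius r=4.5 (perimeter = 2·32·4.500·sin(180°/32) = 28.23 mm); the cylinder at (2.5, 5.5): section is a regular 32-gon, circumradius r=11.5 (perimeter = 2·32·11.500·sin(180°/32) = 72.14 mm); the r=9 cylinder at (11.5, 13.5) gives a regular 32-gon of circumradius 9 (constant along its height) (perimeter = 2·32·9.000·sin(180°/32) = 56.46 mm); Merging all regions: the regions partially overlap (shared area 158.85 mm²), so the edge portions inside another operand are dropped and the merged outline is re-measured after clipping — boundary = 90.52 mm. So its perimeter = 90.52 mm. Layer 32 is larger (90.52 vs 72.14 mm).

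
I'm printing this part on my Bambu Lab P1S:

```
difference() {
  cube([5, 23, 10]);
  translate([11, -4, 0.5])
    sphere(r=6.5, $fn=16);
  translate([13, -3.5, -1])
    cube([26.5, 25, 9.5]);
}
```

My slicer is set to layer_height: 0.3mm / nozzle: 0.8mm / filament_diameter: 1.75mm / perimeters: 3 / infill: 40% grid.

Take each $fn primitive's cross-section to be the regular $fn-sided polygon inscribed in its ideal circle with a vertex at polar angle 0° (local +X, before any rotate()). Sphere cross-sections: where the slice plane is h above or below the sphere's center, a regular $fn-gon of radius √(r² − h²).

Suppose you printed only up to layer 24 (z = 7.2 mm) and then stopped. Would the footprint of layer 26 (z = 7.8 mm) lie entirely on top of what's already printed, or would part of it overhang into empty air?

Compare the two slices. At z = 7.2: the cube is present — its section is the full 5×23 rectangle (area 115.00 mm²); the sphere at (11, -4) is absent (|z−center|=6.700 > r=6.5); the 26.5×25 cube at (13, -3.5) contributes its full rectangle (area 662.50 mm²); After the difference (first − rest): starting from the 5×23 cube (115.00 mm²), the 26.5×25 cube at (13, -3.5) misses the remaining region (no effect) — area = 115.00 mm². At z = 7.8: the cube (footprint 5×23) is included at this height (area 115.00 mm²); the sphere at (11, -4) is absent (|z−center|=7.300 > r=6.5); the 26.5×25 cube at (13, -3.5) contributes its full rectangle (area 662.50 mm²); After the difference (first − rest): starting from the 5×23 cube (115.00 mm²), the 26.5×25 cube at (13, -3.5) misses the remaining region (no effect) — area = 115.00 mm². Checking containment: the cross-section at z = 7.8 is a subset of the cross-section at z = 7.2.

entirely on top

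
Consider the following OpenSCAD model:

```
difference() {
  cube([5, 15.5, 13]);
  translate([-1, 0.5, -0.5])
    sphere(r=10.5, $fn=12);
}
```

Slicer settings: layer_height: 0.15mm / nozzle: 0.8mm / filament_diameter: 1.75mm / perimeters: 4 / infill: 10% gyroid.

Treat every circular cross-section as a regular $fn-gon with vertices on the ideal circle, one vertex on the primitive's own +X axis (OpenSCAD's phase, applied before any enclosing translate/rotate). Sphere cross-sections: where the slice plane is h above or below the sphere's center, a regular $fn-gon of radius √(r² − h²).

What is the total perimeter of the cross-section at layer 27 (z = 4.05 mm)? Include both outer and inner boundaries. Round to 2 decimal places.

24.54 mm

At z = 4.05 mm: the 5×15.5 cube contributes its full rectangle (perimeter 41.00 mm); the r=10.5 sphere at (-1, 0.5) slices to a regular 12-gon of circumradius 9.463 (√(r²−h²) with h=4.55 from center) (perimeter = 2·12·9.463·sin(180°/12) = 58.78 mm); Subtracting the remaining from the first: starting from the 5×15.5 cube, the r=10.5 sphere at (-1, 0.5) partially overlaps it — only the 44.54 mm² overlap (of its 268.64 mm²) is removed, clipping the outline — boundary = 24.54 mm. Overall, the cross-section is a single solid region. Total boundary length (outer) = 24.54 mm.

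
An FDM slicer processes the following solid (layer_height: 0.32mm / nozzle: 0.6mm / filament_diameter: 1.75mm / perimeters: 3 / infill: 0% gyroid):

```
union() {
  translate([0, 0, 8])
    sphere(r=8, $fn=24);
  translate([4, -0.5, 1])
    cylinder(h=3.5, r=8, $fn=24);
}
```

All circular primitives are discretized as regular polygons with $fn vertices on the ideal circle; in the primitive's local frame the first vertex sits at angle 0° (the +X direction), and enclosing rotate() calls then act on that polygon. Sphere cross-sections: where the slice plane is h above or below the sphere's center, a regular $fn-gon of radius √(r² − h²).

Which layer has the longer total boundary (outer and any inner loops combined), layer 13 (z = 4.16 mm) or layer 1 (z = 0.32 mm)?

Layer 13 (z = 4.16): the sphere: section is a regular 24-gon, circumradius = √(r²−h²) = √(8²−3.84²) = 7.018 (perimeter = 2·24·7.018·sin(180°/24) = 43.97 mm); the cylinder at (4, -0.5): section is a regular 24-gon, circumradius r=8 (perimeter = 2·24·8.000·sin(180°/24) = 50.12 mm); Combining (union): the regions partially overlap (shared area 114.58 mm²), so the edge portions inside another operand are dropped and the merged outline is re-measured after clipping — boundary = 55.48 mm. So its perimeter = 55.48 mm. Layer 1 (z = 0.32): the sphere: section is a regular 24-gon, circumradius = √(r²−h²) = √(8²−7.68²) = 2.240 (perimeter = 2·24·2.240·sin(180°/24) = 14.03 mm); the cylinder at (4, -0.5) is not intersected at this z (z outside [1, 4.5]); Taking the union: only the r=8 sphere is present, so the union is just that shape — boundary = 14.03 mm. So its perimeter = 14.03 mm. Layer 13 is larger (55.48 vs 14.03 mm).

layer 13 (z = 4.16 mm)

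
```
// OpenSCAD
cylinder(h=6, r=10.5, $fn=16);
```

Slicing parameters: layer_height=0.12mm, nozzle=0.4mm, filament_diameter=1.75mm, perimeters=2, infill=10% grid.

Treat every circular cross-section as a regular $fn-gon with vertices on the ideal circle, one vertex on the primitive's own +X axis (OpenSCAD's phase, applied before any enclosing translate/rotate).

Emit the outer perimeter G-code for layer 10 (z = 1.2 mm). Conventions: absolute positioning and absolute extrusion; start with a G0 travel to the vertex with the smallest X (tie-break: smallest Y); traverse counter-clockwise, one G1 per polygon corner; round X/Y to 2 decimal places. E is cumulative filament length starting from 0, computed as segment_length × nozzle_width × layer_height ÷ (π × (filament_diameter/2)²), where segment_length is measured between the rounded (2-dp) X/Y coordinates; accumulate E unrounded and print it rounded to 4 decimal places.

At z = 1.2 mm: the cylinder: section is a regular 16-gon, circumradius r=10.5. The outline is a single polygon with 16 vertices. Extrusion per mm of travel: 0.4 × 0.12 / (π × 0.875²) = 0.019956. Accumulating E over each segment gives final E = 1.3079.

G0 X-10.50 Y0.00 Z1.20
G1 X-9.70 Y-4.02 E0.0818
G1 X-7.42 Y-7.42 E0.1635
G1 X-4.02 Y-9.70 E0.2452
G1 X0.00 Y-10.50 E0.3270
G1 X4.02 Y-9.70 E0.4088
G1 X7.42 Y-7.42 E0.4905
G1 X9.70 Y-4.02 E0.5722
G1 X10.50 Y0.00 E0.6540
G1 X9.70 Y4.02 E0.7358
G1 X7.42 Y7.42 E0.8175
G1 X4.02 Y9.70 E0.8991
G1 X0.00 Y10.50 E0.9809
G1 X-4.02 Y9.70 E1.0627
G1 X-7.42 Y7.42 E1.1444
G1 X-9.70 Y4.02 E1.2261
G1 X-10.50 Y0.00 E1.3079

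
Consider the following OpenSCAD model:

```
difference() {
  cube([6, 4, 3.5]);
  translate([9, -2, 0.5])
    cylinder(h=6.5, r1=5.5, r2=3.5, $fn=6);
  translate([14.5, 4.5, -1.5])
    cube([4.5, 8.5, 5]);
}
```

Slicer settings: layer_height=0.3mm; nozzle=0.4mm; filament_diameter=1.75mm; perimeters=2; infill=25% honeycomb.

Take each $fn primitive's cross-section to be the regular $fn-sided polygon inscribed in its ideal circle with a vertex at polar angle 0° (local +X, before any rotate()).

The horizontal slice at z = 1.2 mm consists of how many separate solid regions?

1

At z = 1.2 mm: the 6×4 cube contributes its full rectangle; the cone at (9, -2) (r1=5.5→r2=3.5) has section circumradius 5.285 here — a regular 6-gon; the cube at (14.5, 4.5) (footprint 4.5×8.5) is included at this height; After the difference (first − rest): starting from the 6×4 cube, the cone at (9, -2) partially overlaps it — only the 1.11 mm² overlap (of its 72.56 mm²) is removed, clipping the outline; the 4.5×8.5 cube at (14.5, 4.5) misses the remaining region (no effect) — 1 connected region. The result has 1 disconnected region.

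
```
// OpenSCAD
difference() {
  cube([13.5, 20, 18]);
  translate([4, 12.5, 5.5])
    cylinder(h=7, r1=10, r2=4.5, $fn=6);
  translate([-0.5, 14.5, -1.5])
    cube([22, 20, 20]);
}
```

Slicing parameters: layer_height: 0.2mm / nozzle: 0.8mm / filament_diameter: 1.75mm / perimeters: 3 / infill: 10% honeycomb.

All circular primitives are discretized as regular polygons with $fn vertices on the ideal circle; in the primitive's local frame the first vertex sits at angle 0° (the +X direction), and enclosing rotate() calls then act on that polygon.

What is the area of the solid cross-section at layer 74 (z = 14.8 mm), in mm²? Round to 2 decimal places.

At z = 14.8 mm: the cube (footprint 13.5×20) is included at this height (area 270.00 mm²); the cone at (4, 12.5) is absent (z outside [5.5, 12.5]); the cube at (-0.5, 14.5) (footprint 22×20) is included at this height (area 440.00 mm²); Subtracting the remaining from the first: starting from the 13.5×20 cube (270.00 mm²), the 22×20 cube at (-0.5, 14.5) partially overlaps it — only the 74.25 mm² overlap (of its 440.00 mm²) is removed, clipping the outline — area = 195.75 mm². Overall, the cross-section is a single solid region. Net area = 195.75 mm².

195.75 mm²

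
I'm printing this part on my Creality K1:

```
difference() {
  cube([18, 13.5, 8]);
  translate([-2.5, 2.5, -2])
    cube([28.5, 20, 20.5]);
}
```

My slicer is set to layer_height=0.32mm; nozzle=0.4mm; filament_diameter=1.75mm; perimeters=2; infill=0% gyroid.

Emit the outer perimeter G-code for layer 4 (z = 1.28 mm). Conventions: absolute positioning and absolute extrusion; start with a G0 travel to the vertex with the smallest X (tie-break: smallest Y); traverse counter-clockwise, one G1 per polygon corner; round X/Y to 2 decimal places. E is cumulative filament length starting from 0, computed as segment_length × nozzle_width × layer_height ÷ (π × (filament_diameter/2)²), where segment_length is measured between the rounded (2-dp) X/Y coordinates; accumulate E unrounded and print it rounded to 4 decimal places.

At z = 1.28 mm: the cube (footprint 18×13.5) is included at this height; the 28.5×20 cube at (-2.5, 2.5) contributes its full rectangle; After the difference (first − rest): starting from the 18×13.5 cube, the 28.5×20 cube at (-2.5, 2.5) partially overlaps it — only the 198.00 mm² overlap (of its 570.00 mm²) is removed, clipping the outline — 1 connected region. The outline is a single polygon with 4 vertices. Extrusion per mm of travel: 0.4 × 0.32 / (π × 0.875²) = 0.053216. Accumulating E over each segment gives final E = 2.1819.

G0 X0.00 Y0.00 Z1.28
G1 X18.00 Y0.00 E0.9579
G1 X18.00 Y2.50 E1.0909
G1 X0.00 Y2.50 E2.0488
G1 X0.00 Y0.00 E2.1819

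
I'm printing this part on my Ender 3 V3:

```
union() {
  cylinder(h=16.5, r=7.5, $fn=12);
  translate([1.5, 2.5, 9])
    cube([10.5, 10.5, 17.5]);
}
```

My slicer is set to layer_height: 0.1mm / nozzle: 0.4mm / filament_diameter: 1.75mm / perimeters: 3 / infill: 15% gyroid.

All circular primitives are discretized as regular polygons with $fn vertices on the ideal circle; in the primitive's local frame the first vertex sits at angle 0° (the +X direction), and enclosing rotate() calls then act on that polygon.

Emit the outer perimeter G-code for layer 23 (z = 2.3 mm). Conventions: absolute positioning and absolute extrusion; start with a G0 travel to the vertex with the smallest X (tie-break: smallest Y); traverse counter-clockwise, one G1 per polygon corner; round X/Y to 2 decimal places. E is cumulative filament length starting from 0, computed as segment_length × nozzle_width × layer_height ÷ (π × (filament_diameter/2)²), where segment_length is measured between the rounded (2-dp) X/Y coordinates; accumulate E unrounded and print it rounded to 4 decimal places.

At z = 2.3 mm: the cylinder: section is a regular 12-gon, circumradius r=7.5; the cube at (1.5, 2.5) is not intersected at this z (z outside [9, 26.5]); Taking the union: only the r=7.5 cylinder is present, so the union is just that shape — 1 connected region. The outline is a single polygon with 12 vertices. Extrusion per mm of travel: 0.4 × 0.1 / (π × 0.875²) = 0.016630. Accumulating E over each segment gives final E = 0.7750.

G0 X-7.50 Y0.00 Z2.30
G1 X-6.50 Y-3.75 E0.0645
G1 X-3.75 Y-6.50 E0.1292
G1 X0.00 Y-7.50 E0.1938
G1 X3.75 Y-6.50 E0.2583
G1 X6.50 Y-3.75 E0.3230
G1 X7.50 Y0.00 E0.3875
G1 X6.50 Y3.75 E0.4521
G1 X3.75 Y6.50 E0.5167
G1 X0.00 Y7.50 E0.5813
G1 X-3.75 Y6.50 E0.6458
G1 X-6.50 Y3.75 E0.7105
G1 X-7.50 Y0.00 E0.7750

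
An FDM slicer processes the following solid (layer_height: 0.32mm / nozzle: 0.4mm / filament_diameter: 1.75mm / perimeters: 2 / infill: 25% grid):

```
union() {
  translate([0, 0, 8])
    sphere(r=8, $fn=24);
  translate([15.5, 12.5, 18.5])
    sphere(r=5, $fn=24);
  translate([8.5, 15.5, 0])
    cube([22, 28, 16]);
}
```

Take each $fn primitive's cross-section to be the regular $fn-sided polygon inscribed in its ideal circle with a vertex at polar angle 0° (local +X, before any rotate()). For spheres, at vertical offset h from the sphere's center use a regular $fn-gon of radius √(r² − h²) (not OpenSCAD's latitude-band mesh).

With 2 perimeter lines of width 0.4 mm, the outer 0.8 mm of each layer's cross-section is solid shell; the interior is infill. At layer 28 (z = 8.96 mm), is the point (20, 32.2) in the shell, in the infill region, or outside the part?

At z = 8.96 mm: the r=8 sphere contributes a regular 24-gon of circumradius √(8²−0.96²) = 7.942; the sphere at (15.5, 12.5) is absent (|z−center|=9.540 > r=5); the cube at (8.5, 15.5) is present — its section is the full 22×28 rectangle; Taking the union: the 2 present regions are separate (no shared area or edge), so areas and boundary lengths simply add and each stays a separate island — 2 connected regions. Overall, the cross-section has 2 separate islands. The nearest boundary edge runs (30.50, 43.50)→(30.50, 15.50); distance from the point to it = 10.50 mm. (Shell/infill is judged within the island containing the point — the largest one.) The point is inside the cross-section and 10.50 mm from the nearest boundary — more than the 0.8 mm shell width (2 × 0.4), so it's in the infill interior.

infill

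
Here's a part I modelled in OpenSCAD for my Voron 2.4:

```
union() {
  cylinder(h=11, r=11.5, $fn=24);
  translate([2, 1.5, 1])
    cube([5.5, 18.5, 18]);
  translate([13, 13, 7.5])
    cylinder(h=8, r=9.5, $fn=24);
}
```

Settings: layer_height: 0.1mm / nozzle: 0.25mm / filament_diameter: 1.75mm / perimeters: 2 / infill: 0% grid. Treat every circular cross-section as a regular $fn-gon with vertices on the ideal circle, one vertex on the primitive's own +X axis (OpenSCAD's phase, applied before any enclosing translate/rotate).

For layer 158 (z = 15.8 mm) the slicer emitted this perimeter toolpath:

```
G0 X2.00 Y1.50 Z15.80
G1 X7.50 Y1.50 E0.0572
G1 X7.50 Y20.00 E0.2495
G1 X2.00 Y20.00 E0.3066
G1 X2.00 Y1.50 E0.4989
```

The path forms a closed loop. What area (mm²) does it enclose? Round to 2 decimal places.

101.75 mm²

Apply the shoelace formula to the sequence of (X, Y) vertices; enclosed area = 101.75 mm².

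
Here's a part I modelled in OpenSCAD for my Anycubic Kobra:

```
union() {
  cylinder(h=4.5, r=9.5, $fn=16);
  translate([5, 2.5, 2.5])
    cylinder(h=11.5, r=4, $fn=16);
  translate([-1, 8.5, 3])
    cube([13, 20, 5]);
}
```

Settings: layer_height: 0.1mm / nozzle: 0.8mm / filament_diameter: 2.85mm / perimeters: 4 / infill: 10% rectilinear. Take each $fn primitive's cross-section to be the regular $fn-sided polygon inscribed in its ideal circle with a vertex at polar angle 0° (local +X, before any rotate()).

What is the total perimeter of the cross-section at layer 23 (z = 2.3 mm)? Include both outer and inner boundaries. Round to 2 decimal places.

59.31 mm

At z = 2.3 mm: the cylinder: section is a regular 16-gon, circumradius r=9.5 (perimeter = 2·16·9.500·sin(180°/16) = 59.31 mm); the cylinder at (5, 2.5) is absent (z outside [2.5, 14]); the cube at (-1, 8.5) is absent (z outside [3, 8]); Combining (union): only the r=9.5 cylinder is present, so the union is just that shape — boundary = 59.31 mm. Overall, the cross-section is a single solid region. Total boundary length (outer) = 59.31 mm.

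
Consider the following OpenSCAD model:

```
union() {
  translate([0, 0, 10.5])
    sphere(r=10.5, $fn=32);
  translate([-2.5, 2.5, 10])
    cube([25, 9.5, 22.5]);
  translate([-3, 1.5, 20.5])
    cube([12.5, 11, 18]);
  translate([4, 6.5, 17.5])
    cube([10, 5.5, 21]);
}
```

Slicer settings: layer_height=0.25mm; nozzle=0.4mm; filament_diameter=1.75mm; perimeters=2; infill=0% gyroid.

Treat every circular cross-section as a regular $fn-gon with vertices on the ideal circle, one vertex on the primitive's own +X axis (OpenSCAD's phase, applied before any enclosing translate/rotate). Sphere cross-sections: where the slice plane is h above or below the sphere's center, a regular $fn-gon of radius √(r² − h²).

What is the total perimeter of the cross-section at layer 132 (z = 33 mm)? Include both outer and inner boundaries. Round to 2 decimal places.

56.00 mm

At z = 33 mm: the sphere is not intersected at this z (|z−center|=22.500 > r=10.5); the cube at (-2.5, 2.5) is absent (z outside [10, 32.5]); the 12.5×11 cube at (-3, 1.5) contributes its full rectangle (perimeter 47.00 mm); the 10×5.5 cube at (4, 6.5) contributes its full rectangle (perimeter 31.00 mm); Merging all regions: the regions partially overlap (shared area 30.25 mm²), so the edge portions inside another operand are dropped and the merged outline is re-measured after clipping — boundary = 56.00 mm. Overall, the cross-section is a single solid region. Total boundary length (outer) = 56.00 mm.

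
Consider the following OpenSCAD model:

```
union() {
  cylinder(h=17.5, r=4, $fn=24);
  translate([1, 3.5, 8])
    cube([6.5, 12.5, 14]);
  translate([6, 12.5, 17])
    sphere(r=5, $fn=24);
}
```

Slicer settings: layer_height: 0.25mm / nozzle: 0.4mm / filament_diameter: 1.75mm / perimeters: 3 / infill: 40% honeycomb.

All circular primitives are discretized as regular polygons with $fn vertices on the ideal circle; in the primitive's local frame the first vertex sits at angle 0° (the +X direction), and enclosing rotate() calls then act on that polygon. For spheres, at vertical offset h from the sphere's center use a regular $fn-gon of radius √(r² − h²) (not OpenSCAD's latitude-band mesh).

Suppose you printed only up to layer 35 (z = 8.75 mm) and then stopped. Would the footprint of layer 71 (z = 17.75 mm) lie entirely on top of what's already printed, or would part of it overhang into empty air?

part overhangs

Compare the two slices. At z = 8.75: the r=4 cylinder gives a regular 24-gon of circumradius 4 (constant along its height) (area = (24/2)·4.000²·sin(360°/24) = 49.69 mm²); the cube at (1, 3.5) (footprint 6.5×12.5) is included at this height (area 81.25 mm²); the sphere at (6, 12.5) does not reach this height (|z−center|=8.250 > r=5); Taking the union: the regions partially overlap — summed areas 130.94 mm² minus the doubly-counted overlap 0.17 mm² gives 130.77 mm² — area = 130.77 mm². At z = 17.75: the cylinder does not reach this height (z outside [0, 17.5]); the cube at (1, 3.5) (footprint 6.5×12.5) is included at this height (area 81.25 mm²); the r=5 sphere at (6, 12.5) slices to a regular 24-gon of circumradius 4.943 (√(r²−h²) with h=0.75 from center) (area = (24/2)·4.943²·sin(360°/24) = 75.90 mm²); Combining (union): the regions partially overlap — summed areas 157.15 mm² minus the doubly-counted overlap 47.10 mm² gives 110.05 mm² — area = 110.05 mm². Checking containment: at z = 17.75 the cross-section extends beyond the z = 8.75 cross-section by about 28.80 mm².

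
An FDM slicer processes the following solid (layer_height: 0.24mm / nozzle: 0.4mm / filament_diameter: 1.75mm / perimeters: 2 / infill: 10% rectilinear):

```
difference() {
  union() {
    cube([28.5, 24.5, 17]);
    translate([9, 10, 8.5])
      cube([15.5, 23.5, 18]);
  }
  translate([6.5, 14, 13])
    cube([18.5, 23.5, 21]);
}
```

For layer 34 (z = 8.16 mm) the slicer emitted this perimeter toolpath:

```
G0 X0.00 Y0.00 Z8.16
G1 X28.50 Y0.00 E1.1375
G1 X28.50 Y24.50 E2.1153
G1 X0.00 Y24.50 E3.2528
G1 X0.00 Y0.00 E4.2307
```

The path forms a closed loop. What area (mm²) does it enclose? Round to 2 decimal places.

Apply the shoelace formula to the sequence of (X, Y) vertices; enclosed area = 698.25 mm².

698.25 mm²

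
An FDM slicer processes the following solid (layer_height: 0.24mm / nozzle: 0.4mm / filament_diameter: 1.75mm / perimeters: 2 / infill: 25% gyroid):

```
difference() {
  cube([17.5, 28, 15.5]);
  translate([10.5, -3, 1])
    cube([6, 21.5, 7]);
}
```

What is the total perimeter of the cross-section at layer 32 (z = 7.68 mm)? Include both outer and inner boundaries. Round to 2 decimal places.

At z = 7.68 mm: the cube (footprint 17.5×28) is included at this height (perimeter 91.00 mm); the 6×21.5 cube at (10.5, -3) contributes its full rectangle (perimeter 55.00 mm); Taking the first minus the rest: starting from the 17.5×28 cube, the 6×21.5 cube at (10.5, -3) partially overlaps it — only the 111.00 mm² overlap (of its 129.00 mm²) is removed, clipping the outline — boundary = 128.00 mm. Overall, the cross-section is a single solid region. Total boundary length (outer) = 128.00 mm.

128.00 mm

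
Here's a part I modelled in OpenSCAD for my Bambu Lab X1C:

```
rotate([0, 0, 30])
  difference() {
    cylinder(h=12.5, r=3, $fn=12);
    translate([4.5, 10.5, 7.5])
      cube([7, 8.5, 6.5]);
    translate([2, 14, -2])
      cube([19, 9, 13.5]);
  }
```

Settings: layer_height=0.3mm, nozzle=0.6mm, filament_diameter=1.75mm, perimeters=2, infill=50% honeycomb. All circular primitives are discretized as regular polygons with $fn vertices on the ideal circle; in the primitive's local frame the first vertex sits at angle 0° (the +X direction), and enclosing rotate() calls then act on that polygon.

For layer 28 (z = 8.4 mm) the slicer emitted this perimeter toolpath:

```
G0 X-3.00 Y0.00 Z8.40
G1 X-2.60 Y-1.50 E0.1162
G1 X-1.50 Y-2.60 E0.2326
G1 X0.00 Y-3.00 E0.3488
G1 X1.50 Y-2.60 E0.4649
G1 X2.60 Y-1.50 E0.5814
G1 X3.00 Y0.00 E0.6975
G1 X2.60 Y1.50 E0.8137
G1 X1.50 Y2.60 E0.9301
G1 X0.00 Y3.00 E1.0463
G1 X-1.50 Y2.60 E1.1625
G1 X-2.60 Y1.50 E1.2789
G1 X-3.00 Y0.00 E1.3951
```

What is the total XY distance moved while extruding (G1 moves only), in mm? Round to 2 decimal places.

Sum the Euclidean lengths of each G1 segment: total = 18.64 mm.

18.64 mm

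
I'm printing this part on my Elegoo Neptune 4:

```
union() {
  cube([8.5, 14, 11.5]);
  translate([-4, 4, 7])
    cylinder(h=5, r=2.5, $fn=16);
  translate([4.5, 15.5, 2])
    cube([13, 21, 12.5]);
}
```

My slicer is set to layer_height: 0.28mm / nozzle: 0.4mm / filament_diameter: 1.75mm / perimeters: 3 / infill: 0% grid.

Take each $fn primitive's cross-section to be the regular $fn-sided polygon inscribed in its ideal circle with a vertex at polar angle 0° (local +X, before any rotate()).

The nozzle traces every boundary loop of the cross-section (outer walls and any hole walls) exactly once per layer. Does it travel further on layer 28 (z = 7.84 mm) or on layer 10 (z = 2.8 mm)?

Layer 28 (z = 7.84): the 8.5×14 cube contributes its full rectangle (perimeter 45.00 mm); the r=2.5 cylinder at (-4, 4) contributes a regular 16-gon of circumradius 2.5 (perimeter = 2·16·2.500·sin(180°/16) = 15.61 mm); the cube at (4.5, 15.5) is present — its section is the full 13×21 rectangle (perimeter 68.00 mm); Taking the union: the 3 present regions are separate (no shared area or edge), so areas and boundary lengths simply add and each stays a separate island — boundary = 128.61 mm. So its perimeter = 128.61 mm. Layer 10 (z = 2.8): the cube is present — its section is the full 8.5×14 rectangle (perimeter 45.00 mm); the cylinder at (-4, 4) does not reach this height (z outside [7, 12]); the cube at (4.5, 15.5) (footprint 13×21) is included at this height (perimeter 68.00 mm); Merging all regions: the 2 present regions are separate (no shared area or edge), so areas and boundary lengths simply add and each stays a separate island — boundary = 113.00 mm. So its perimeter = 113.00 mm. Layer 28 is larger (128.61 vs 113.00 mm).

layer 28 (z = 7.84 mm)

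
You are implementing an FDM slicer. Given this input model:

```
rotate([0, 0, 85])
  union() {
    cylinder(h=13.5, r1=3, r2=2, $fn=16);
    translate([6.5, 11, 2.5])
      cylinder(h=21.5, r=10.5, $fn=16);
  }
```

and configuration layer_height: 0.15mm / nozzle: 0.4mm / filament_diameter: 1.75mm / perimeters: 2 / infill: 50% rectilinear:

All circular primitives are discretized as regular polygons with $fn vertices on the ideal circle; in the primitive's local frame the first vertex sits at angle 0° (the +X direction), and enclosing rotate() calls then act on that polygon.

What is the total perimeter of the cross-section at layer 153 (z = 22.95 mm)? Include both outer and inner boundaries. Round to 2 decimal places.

65.55 mm

At z = 22.95 mm: the cone is absent (z outside [0, 13.5]); the cylinder at (6.5, 11): section is a regular 16-gon, circumradius r=10.5 (perimeter = 2·16·10.500·sin(180°/16) = 65.55 mm); Taking the union: only the r=10.5 cylinder at (6.5, 11) is present, so the union is just that shape — boundary = 65.55 mm; (whole slice rotated 85° about Z — lengths, areas and connectivity unchanged). Overall, the cross-section is a single solid region. Total boundary length (outer) = 65.55 mm.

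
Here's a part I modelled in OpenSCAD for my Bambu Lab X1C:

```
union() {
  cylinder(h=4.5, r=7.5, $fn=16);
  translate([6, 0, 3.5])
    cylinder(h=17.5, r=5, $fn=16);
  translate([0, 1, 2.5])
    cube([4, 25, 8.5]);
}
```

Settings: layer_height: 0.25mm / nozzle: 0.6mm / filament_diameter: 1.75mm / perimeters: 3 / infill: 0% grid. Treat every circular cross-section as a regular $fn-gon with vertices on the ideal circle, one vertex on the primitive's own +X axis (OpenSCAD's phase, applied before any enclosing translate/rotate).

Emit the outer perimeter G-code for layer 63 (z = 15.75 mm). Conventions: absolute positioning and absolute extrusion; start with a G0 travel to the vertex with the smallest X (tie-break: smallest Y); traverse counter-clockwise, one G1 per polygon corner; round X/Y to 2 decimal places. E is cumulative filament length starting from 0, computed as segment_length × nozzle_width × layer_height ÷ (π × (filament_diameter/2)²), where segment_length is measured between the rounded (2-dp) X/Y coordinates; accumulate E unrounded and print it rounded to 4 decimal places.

At z = 15.75 mm: the cylinder is not intersected at this z (z outside [0, 4.5]); the cylinder at (6, 0): section is a regular 16-gon, circumradius r=5; the cube at (0, 1) is absent (z outside [2.5, 11]); Taking the union: only the r=5 cylinder at (6, 0) is present, so the union is just that shape — 1 connected region. The outline is a single polygon with 16 vertices. Extrusion per mm of travel: 0.6 × 0.25 / (π × 0.875²) = 0.062363. Accumulating E over each segment gives final E = 1.9471.

G0 X1.00 Y0.00 Z15.75
G1 X1.38 Y-1.91 E0.1214
G1 X2.46 Y-3.54 E0.2434
G1 X4.09 Y-4.62 E0.3653
G1 X6.00 Y-5.00 E0.4868
G1 X7.91 Y-4.62 E0.6082
G1 X9.54 Y-3.54 E0.7302
G1 X10.62 Y-1.91 E0.8521
G1 X11.00 Y0.00 E0.9735
G1 X10.62 Y1.91 E1.0950
G1 X9.54 Y3.54 E1.2169
G1 X7.91 Y4.62 E1.3389
G1 X6.00 Y5.00 E1.4603
G1 X4.09 Y4.62 E1.5818
G1 X2.46 Y3.54 E1.7037
G1 X1.38 Y1.91 E1.8256
G1 X1.00 Y0.00 E1.9471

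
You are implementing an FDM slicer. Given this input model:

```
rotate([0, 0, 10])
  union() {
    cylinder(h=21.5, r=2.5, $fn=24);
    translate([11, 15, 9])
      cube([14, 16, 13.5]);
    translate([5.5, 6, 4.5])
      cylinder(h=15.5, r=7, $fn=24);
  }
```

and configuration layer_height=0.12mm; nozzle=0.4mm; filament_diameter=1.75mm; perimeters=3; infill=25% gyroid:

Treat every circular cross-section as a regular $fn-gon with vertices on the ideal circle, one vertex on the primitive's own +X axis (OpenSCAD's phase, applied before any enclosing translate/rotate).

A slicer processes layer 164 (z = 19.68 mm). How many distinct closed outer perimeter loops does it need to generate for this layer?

2

At z = 19.68 mm: the r=2.5 cylinder contributes a regular 24-gon of circumradius 2.5; the cube at (11, 15) is present — its section is the full 14×16 rectangle; the r=7 cylinder at (5.5, 6) gives a regular 24-gon of circumradius 7 (constant along its height); Merging all regions: the regions partially overlap (shared area 3.63 mm²), so overlapping operands fuse into one piece — 2 connected regions; (rotated 10° about Z; rotation is an isometry so areas/perimeters/island counts are preserved). The result has 2 disconnected regions.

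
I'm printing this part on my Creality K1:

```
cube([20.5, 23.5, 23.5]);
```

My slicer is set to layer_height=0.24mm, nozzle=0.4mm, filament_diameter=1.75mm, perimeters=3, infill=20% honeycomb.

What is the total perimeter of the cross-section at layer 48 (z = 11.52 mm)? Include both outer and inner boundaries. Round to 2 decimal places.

At z = 11.52 mm: the cube (footprint 20.5×23.5) is included at this height (perimeter 88.00 mm). Overall, the cross-section is a single solid region. Total boundary length (outer) = 88.00 mm.

88.00 mm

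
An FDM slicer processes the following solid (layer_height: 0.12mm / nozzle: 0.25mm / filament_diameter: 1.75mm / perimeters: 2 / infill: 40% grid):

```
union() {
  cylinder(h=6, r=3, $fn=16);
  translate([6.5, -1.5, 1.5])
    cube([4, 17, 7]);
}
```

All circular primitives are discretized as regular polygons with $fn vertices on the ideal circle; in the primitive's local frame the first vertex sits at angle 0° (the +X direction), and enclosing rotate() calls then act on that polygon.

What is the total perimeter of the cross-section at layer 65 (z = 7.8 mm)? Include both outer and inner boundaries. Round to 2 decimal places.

42.00 mm

At z = 7.8 mm: the cylinder does not reach this height (z outside [0, 6]); the 4×17 cube at (6.5, -1.5) contributes its full rectangle (perimeter 42.00 mm); Merging all regions: only the 4×17 cube at (6.5, -1.5) is present, so the union is just that shape — boundary = 42.00 mm. Overall, the cross-section is a single solid region. Total boundary length (outer) = 42.00 mm.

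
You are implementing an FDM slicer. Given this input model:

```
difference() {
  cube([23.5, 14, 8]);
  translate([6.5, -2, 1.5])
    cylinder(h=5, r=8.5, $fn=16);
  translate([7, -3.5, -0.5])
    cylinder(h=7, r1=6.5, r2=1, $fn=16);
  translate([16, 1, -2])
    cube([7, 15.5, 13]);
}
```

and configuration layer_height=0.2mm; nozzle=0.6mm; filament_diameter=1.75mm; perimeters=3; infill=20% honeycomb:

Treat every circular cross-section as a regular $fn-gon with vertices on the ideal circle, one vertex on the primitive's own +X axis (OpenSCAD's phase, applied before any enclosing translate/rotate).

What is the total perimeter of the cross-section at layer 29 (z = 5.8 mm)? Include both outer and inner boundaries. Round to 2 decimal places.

At z = 5.8 mm: the cube is present — its section is the full 23.5×14 rectangle (perimeter 75.00 mm); the cylinder at (6.5, -2): section is a regular 16-gon, circumradius r=8.5 (perimeter = 2·16·8.500·sin(180°/16) = 53.06 mm); the cone at (7, -3.5) (r1=6.5→r2=1) has section circumradius 1.550 here — a regular 16-gon (perimeter = 2·16·1.550·sin(180°/16) = 9.68 mm); the 7×15.5 cube at (16, 1) contributes its full rectangle (perimeter 45.00 mm); Taking the first minus the rest: starting from the 23.5×14 cube, the r=8.5 cylinder at (6.5, -2) partially overlaps it — only the 74.17 mm² overlap (of its 221.19 mm²) is removed, clipping the outline; the cone at (7, -3.5) misses the remaining region (no effect); the 7×15.5 cube at (16, 1) partially overlaps it — only the 91.00 mm² overlap (of its 108.50 mm²) is removed, clipping the outline — boundary = 101.86 mm. Overall, the cross-section is a single solid region. Total boundary length (outer) = 101.86 mm.

101.86 mm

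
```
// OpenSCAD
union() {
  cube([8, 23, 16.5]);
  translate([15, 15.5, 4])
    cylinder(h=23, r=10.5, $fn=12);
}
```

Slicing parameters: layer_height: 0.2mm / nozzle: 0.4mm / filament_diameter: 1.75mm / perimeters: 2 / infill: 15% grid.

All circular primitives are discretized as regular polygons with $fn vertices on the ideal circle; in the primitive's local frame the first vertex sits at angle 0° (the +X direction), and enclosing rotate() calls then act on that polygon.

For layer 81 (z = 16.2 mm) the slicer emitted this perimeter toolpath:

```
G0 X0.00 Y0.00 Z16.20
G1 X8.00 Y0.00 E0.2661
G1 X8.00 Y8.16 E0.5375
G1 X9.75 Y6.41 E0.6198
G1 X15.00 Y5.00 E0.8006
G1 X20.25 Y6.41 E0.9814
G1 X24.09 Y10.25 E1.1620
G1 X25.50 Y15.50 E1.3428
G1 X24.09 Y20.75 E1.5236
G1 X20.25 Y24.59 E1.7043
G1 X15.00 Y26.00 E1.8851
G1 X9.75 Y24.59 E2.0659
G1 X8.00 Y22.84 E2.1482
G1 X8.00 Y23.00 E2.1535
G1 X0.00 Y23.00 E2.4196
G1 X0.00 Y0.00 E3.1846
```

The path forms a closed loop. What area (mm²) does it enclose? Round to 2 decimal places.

480.92 mm²

Apply the shoelace formula to the sequence of (X, Y) vertices; enclosed area = 480.92 mm².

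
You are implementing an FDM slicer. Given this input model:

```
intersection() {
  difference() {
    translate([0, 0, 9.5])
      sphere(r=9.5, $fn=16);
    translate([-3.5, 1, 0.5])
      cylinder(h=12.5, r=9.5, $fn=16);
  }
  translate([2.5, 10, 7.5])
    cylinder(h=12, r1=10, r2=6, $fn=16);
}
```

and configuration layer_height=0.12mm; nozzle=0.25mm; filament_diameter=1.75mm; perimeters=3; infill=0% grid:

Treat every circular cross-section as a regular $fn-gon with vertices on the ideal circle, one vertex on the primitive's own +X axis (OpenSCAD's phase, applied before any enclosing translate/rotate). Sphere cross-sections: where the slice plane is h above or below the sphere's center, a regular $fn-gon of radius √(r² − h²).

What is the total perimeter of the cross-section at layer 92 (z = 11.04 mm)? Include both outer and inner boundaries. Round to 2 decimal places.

At z = 11.04 mm: the r=9.5 sphere slices to a regular 16-gon of circumradius 9.374 (√(r²−h²) with h=1.54 from center) (perimeter = 2·16·9.374·sin(180°/16) = 58.52 mm); the r=9.5 cylinder at (-3.5, 1) contributes a regular 16-gon of circumradius 9.5 (perimeter = 2·16·9.500·sin(180°/16) = 59.31 mm); Taking the first minus the rest: starting from the r=9.5 sphere, the r=9.5 cylinder at (-3.5, 1) partially overlaps it — only the 205.24 mm² overlap (of its 276.30 mm²) is removed, clipping the outline — boundary = 57.63 mm; the cone at (2.5, 10) (r1=10→r2=6) has section circumradius 8.820 here — a regular 16-gon (perimeter = 2·16·8.820·sin(180°/16) = 55.06 mm); After intersecting: the cone at (2.5, 10) partially overlaps the result so far; clipping to the common part keeps 15.60 mm² — boundary = 22.28 mm. Overall, the cross-section is a single solid region. Total boundary length (outer) = 22.28 mm.

22.28 mm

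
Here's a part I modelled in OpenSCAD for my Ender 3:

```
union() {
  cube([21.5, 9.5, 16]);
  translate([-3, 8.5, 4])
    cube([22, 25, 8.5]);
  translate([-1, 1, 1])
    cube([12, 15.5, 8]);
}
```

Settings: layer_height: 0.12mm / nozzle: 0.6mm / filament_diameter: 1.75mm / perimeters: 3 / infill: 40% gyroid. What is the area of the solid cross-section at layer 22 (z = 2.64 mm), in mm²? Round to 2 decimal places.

296.75 mm²

At z = 2.64 mm: the cube is present — its section is the full 21.5×9.5 rectangle (area 204.25 mm²); the cube at (-3, 8.5) is not intersected at this z (z outside [4, 12.5]); the cube at (-1, 1) is present — its section is the full 12×15.5 rectangle (area 186.00 mm²); Merging all regions: the regions partially overlap — summed areas 390.25 mm² minus the doubly-counted overlap 93.50 mm² gives 296.75 mm² — area = 296.75 mm². Overall, the cross-section is a single solid region. Net area = 296.75 mm².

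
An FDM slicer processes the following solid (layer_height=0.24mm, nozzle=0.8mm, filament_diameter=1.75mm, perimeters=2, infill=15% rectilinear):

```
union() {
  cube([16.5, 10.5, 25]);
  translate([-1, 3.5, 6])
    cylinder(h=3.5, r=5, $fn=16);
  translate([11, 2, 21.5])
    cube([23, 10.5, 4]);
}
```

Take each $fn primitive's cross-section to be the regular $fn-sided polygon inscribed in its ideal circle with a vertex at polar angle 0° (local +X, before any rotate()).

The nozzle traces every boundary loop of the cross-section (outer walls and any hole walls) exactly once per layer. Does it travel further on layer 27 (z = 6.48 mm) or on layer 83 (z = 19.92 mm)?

Layer 27 (z = 6.48): the cube is present — its section is the full 16.5×10.5 rectangle (perimeter 54.00 mm); the r=5 cylinder at (-1, 3.5) contributes a regular 16-gon of circumradius 5 (perimeter = 2·16·5.000·sin(180°/16) = 31.21 mm); the cube at (11, 2) is absent (z outside [21.5, 25.5]); Merging all regions: the regions partially overlap (shared area 26.42 mm²), so the edge portions inside another operand are dropped and the merged outline is re-measured after clipping — boundary = 63.71 mm. So its perimeter = 63.71 mm. Layer 83 (z = 19.92): the cube (footprint 16.5×10.5) is included at this height (perimeter 54.00 mm); the cylinder at (-1, 3.5) is not intersected at this z (z outside [6, 9.5]); the cube at (11, 2) is absent (z outside [21.5, 25.5]); Merging all regions: only the 16.5×10.5 cube is present, so the union is just that shape — boundary = 54.00 mm. So its perimeter = 54.00 mm. Layer 27 is larger (63.71 vs 54.00 mm).

layer 27 (z = 6.48 mm)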